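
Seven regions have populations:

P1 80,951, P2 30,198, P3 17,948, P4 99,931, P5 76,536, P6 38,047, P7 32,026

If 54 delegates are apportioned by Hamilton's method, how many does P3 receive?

3

Total 375637; standard divisor 375637/54 ≈ 6956.241.
Standard quotas: P1 11.6372, P2 4.3411, P3 2.5801, P4 14.3657, P5 11.0025, P6 5.4695, P7 4.6039.
Lower quotas: P1 11, P2 4, P3 2, P4 14, P5 11, P6 5, P7 4 (sum 51, leaving 3 seats).
Remainders in descending order: P1 0.6372, P7 0.6039, P3 0.5801, P6 0.4695, P4 0.3657, P2 0.3411, P5 0.0025.
The surplus seats go to P1, P7, P3.
P3 receives 3.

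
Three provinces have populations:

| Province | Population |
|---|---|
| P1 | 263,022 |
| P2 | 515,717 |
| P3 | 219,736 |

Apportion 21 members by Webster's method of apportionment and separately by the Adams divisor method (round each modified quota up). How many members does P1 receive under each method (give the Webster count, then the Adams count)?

5 and 6

Webster: P1 5, P2 11, P3 5.
Adams: P1 6, P2 10, P3 5.
P1 gets 5 under Webster and 6 under Adams.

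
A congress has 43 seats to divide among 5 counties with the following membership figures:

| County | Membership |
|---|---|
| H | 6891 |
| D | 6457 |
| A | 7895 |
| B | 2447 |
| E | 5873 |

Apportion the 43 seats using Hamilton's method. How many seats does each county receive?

Total 29563; standard divisor 29563/43 ≈ 687.512.
Standard quotas: H 10.0231, D 9.3918, A 11.4834, B 3.5592, E 8.5424.
Lower quotas: H 10, D 9, A 11, B 3, E 8 (sum 41, leaving 2 seats).
Remainders in descending order: B 0.5592, E 0.5424, A 0.4834, D 0.3918, H 0.0231.
The surplus seats go to B, E.

H 10, D 9, A 11, B 4, E 9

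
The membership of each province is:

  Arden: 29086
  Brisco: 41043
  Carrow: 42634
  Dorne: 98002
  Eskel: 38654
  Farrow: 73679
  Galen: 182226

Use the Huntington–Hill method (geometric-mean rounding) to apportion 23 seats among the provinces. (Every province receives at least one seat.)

Arden 1, Brisco 2, Carrow 2, Dorne 5, Eskel 2, Farrow 3, Galen 8

With divisor 21695: modified quotas Arden 1.341, Brisco 1.892, Carrow 1.965, Dorne 4.517, Eskel 1.782, Farrow 3.396, Galen 8.399.
Geometric-mean thresholds: Arden √(1·2)=1.414, Brisco √(1·2)=1.414, Carrow √(1·2)=1.414, Dorne √(4·5)=4.472, Eskel √(1·2)=1.414, Farrow √(3·4)=3.464, Galen √(8·9)=8.485.
Each quota rounded against its threshold gives Arden 1, Brisco 2, Carrow 2, Dorne 5, Eskel 2, Farrow 3, Galen 8 (total 23).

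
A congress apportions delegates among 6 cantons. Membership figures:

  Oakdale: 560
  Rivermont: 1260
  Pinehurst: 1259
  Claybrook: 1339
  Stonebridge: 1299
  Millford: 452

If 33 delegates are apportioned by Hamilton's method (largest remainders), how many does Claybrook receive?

7

The standard divisor is 6169/33 ≈ 186.939.
Standard quotas: Oakdale 2.996, Rivermont 6.740, Pinehurst 6.735, Claybrook 7.163, Stonebridge 6.949, Millford 2.418.
Lower quotas: Oakdale 2, Rivermont 6, Pinehurst 6, Claybrook 7, Stonebridge 6, Millford 2 (sum 29, leaving 4 seats).
Remainders in descending order: Oakdale 0.996, Stonebridge 0.949, Rivermont 0.740, Pinehurst 0.735, Millford 0.418, Claybrook 0.163.
The surplus seats go to Oakdale, Stonebridge, Rivermont, Pinehurst.
Claybrook receives 7.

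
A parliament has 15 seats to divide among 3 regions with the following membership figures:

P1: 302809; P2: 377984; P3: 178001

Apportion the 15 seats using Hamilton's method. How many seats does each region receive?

P1 5; P2 7; P3 3

Total 858794; standard divisor 858794/15 ≈ 57252.933.
Standard quotas: P1 5.2890, P2 6.6020, P3 3.1090.
Lower quotas: P1 5, P2 6, P3 3 (sum 14, leaving 1 seat).
Remainders in descending order: P2 0.6020, P1 0.2890, P3 0.1090.
Largest remainder: P2 receives the extra seat.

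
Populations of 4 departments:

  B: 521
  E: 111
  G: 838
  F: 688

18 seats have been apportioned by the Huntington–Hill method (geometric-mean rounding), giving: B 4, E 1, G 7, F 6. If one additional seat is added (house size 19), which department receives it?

B

Priority for the next seat is population ÷ (√(s·(s+1))).
Priorities: B 116.499, E 78.489, G 111.982, F 106.161.
Highest priority: B.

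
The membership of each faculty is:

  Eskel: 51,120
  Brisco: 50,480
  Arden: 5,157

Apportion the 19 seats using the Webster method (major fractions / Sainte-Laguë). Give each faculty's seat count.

Standard divisor 106757/19 ≈ 5618.789; standard quotas: Eskel 9.098, Brisco 8.984, Arden 0.918.
Rounding to the nearest integer gives Eskel 9, Brisco 9, Arden 1 — total 19, matching the house size, so no adjustment is needed.

Eskel=9, Brisco=9, Arden=1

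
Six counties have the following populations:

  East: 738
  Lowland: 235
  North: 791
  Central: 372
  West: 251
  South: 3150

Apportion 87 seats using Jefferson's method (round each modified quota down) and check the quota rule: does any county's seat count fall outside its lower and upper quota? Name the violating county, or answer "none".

Standard quotas: East 11.596, Lowland 3.692, North 12.429, Central 5.845, West 3.944, South 49.494.
Jefferson allocation: East 11, Lowland 3, North 12, Central 6, West 4, South 51.
South has quota 49.494 (lower 49, upper 50) but receives 51 — outside the quota interval.

South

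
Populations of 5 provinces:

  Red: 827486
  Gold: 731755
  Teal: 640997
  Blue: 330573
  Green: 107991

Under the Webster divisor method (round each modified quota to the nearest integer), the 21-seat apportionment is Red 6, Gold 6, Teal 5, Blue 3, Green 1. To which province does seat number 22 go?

Priority for the next seat is population ÷ (current seats + 0.5).
Priorities: Red 127305.538, Gold 112577.692, Teal 116544.909, Blue 94449.429, Green 71994.000.
Highest priority: Red.

Red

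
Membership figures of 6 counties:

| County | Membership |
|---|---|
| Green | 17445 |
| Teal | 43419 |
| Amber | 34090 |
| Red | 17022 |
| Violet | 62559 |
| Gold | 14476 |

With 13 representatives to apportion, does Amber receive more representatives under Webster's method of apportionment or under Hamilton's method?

Webster: Green 1, Teal 3, Amber 2, Red 1, Violet 5, Gold 1.
Hamilton: Green 1, Teal 3, Amber 3, Red 1, Violet 4, Gold 1.
Amber gets 2 under Webster and 3 under Hamilton.

Hamilton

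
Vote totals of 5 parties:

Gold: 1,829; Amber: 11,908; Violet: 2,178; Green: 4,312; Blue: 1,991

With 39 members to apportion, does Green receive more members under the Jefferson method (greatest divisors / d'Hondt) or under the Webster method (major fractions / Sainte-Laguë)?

Jefferson: Gold 3, Amber 22, Violet 4, Green 7, Blue 3.
Webster: Gold 3, Amber 21, Violet 4, Green 8, Blue 3.
Green gets 7 under Jefferson and 8 under Webster.

Webster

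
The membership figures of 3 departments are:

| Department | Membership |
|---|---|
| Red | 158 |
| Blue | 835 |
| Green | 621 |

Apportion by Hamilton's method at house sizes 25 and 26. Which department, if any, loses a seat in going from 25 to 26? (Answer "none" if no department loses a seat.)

none

At 25 seats: Red 2, Blue 13, Green 10.
At 26 seats: Red 3, Blue 13, Green 10.
No department's allocation decreased.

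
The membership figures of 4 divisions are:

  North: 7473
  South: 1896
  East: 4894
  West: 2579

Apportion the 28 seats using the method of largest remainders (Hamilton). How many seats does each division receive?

The standard divisor is 16842/28 ≈ 601.5.
Standard quotas: North 12.4239, South 3.1521, East 8.1363, West 4.2876.
Lower quotas: North 12, South 3, East 8, West 4 (sum 27, leaving 1 seat).
Remainders in descending order: North 0.4239, West 0.2876, South 0.1521, East 0.1363.
The surplus seat goes to North.

North 13, South 3, East 8, West 4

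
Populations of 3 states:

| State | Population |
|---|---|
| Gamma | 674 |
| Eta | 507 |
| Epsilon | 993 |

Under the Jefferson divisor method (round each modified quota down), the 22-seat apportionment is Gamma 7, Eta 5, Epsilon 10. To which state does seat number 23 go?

Priority for the next seat is population ÷ (current seats + 1).
Priorities: Gamma 84.250, Eta 84.500, Epsilon 90.273.
Highest priority: Epsilon.

Epsilon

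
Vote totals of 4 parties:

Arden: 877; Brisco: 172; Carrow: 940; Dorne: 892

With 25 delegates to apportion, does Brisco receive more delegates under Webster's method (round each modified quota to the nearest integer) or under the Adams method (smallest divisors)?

Adams

Webster: Arden 8, Brisco 1, Carrow 8, Dorne 8.
Adams: Arden 7, Brisco 2, Carrow 8, Dorne 8.
Brisco gets 1 under Webster and 2 under Adams.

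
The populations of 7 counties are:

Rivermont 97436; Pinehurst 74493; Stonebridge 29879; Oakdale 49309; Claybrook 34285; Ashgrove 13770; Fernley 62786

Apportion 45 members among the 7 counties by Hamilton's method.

Standard divisor: 361958 ÷ 45 ≈ 8043.511.
Standard quotas: Rivermont 12.1136, Pinehurst 9.2613, Stonebridge 3.7147, Oakdale 6.1303, Claybrook 4.2624, Ashgrove 1.7119, Fernley 7.8058.
Lower quotas: Rivermont 12, Pinehurst 9, Stonebridge 3, Oakdale 6, Claybrook 4, Ashgrove 1, Fernley 7 (sum 42, leaving 3 seats).
Remainders in descending order: Fernley 0.8058, Stonebridge 0.7147, Ashgrove 0.7119, Claybrook 0.2624, Pinehurst 0.2613, Oakdale 0.1303, Rivermont 0.1136.
Largest remainders: Fernley, Stonebridge, Ashgrove receive the extra seats.

Rivermont=12, Pinehurst=9, Stonebridge=4, Oakdale=6, Claybrook=4, Ashgrove=2, Fernley=8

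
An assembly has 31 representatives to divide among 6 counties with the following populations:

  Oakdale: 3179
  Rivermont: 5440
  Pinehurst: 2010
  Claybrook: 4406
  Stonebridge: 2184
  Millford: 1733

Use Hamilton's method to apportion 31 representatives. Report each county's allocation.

Total 18952; standard divisor 18952/31 ≈ 611.355.
Standard quotas: Oakdale 5.1999, Rivermont 8.8983, Pinehurst 3.2878, Claybrook 7.2069, Stonebridge 3.5724, Millford 2.8347.
Lower quotas: Oakdale 5, Rivermont 8, Pinehurst 3, Claybrook 7, Stonebridge 3, Millford 2 (sum 28, leaving 3 seats).
Remainders in descending order: Rivermont 0.8983, Millford 0.8347, Stonebridge 0.5724, Pinehurst 0.2878, Claybrook 0.2069, Oakdale 0.1999.
Largest remainders: Rivermont, Millford, Stonebridge receive the extra seats.

Oakdale 5, Rivermont 9, Pinehurst 3, Claybrook 7, Stonebridge 4, Millford 3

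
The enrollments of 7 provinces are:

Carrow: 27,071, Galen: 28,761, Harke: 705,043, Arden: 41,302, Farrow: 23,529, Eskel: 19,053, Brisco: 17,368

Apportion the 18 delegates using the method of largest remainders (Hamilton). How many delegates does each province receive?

Total 862127; standard divisor 862127/18 ≈ 47895.944.
Standard quotas: Carrow 0.5652, Galen 0.6005, Harke 14.7203, Arden 0.8623, Farrow 0.4913, Eskel 0.3978, Brisco 0.3626.
Lower quotas: Carrow 0, Galen 0, Harke 14, Arden 0, Farrow 0, Eskel 0, Brisco 0 (sum 14, leaving 4 seats).
Remainders in descending order: Arden 0.8623, Harke 0.7203, Galen 0.6005, Carrow 0.5652, Farrow 0.4913, Eskel 0.3978, Brisco 0.3626.
Largest remainders: Arden, Harke, Galen, Carrow receive the extra seats.

Carrow 1, Galen 1, Harke 15, Arden 1, Farrow 0, Eskel 0, Brisco 0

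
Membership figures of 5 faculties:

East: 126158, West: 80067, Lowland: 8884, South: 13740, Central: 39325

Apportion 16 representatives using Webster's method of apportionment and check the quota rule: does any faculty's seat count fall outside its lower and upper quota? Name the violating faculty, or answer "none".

none

Standard quotas: East 7.527, West 4.777, Lowland 0.530, South 0.820, Central 2.346.
Webster allocation: East 7, West 5, Lowland 1, South 1, Central 2.
Every allocation lies between the lower and upper quota.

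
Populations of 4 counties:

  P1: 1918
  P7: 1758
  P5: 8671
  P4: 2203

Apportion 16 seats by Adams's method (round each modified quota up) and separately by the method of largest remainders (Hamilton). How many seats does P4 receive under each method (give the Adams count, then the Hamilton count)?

Adams: P1 2, P7 2, P5 9, P4 3.
Hamilton: P1 2, P7 2, P5 10, P4 2.
P4 gets 3 under Adams and 2 under Hamilton.

3 and 2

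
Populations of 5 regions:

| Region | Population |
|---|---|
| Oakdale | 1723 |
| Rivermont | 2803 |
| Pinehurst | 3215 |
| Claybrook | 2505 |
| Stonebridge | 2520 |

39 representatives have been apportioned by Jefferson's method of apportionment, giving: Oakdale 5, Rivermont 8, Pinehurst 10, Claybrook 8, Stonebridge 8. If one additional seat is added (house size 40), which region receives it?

Rivermont

Priority for the next seat is population ÷ (current seats + 1).
Priorities: Oakdale 287.167, Rivermont 311.444, Pinehurst 292.273, Claybrook 278.333, Stonebridge 280.000.
Highest priority: Rivermont.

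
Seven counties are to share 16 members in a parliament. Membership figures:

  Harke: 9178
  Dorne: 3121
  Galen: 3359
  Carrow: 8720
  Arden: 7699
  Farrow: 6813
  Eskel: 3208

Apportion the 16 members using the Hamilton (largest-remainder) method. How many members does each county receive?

The standard divisor is 42098/16 ≈ 2631.125.
Standard quotas: Harke 3.4882, Dorne 1.1862, Galen 1.2766, Carrow 3.3142, Arden 2.9261, Farrow 2.5894, Eskel 1.2193.
Lower quotas: Harke 3, Dorne 1, Galen 1, Carrow 3, Arden 2, Farrow 2, Eskel 1 (sum 13, leaving 3 seats).
Remainders in descending order: Arden 0.9261, Farrow 0.5894, Harke 0.4882, Carrow 0.3142, Galen 0.2766, Eskel 0.2193, Dorne 0.1862.
Largest remainders: Arden, Farrow, Harke receive the extra seats.

Harke: 4, Dorne: 1, Galen: 1, Carrow: 3, Arden: 3, Farrow: 3, Eskel: 1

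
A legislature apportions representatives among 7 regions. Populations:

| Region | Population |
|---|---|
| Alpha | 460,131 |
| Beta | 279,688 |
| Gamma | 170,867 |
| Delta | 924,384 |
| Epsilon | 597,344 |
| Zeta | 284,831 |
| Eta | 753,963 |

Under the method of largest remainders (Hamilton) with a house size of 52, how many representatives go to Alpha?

Standard divisor: 3471208 ÷ 52 = 66754.
Standard quotas: Alpha 6.8929, Beta 4.1898, Gamma 2.5597, Delta 13.8476, Epsilon 8.9484, Zeta 4.2669, Eta 11.2946.
Lower quotas: Alpha 6, Beta 4, Gamma 2, Delta 13, Epsilon 8, Zeta 4, Eta 11 (sum 48, leaving 4 seats).
Remainders in descending order: Epsilon 0.9484, Alpha 0.8929, Delta 0.8476, Gamma 0.5597, Eta 0.2946, Zeta 0.2669, Beta 0.1898.
Largest remainders: Epsilon, Alpha, Delta, Gamma receive the extra seats.
Alpha receives 7.

7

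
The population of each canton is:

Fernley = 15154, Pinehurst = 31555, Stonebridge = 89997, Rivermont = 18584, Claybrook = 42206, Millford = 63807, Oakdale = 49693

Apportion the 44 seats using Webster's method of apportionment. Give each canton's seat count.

Standard divisor 310996/44 ≈ 7068.091; standard quotas: Fernley 2.144, Pinehurst 4.464, Stonebridge 12.733, Rivermont 2.629, Claybrook 5.971, Millford 9.027, Oakdale 7.031.
Rounding to the nearest integer gives Fernley 2, Pinehurst 4, Stonebridge 13, Rivermont 3, Claybrook 6, Millford 9, Oakdale 7 — total 44, matching the house size, so no adjustment is needed.

Fernley 2, Pinehurst 4, Stonebridge 13, Rivermont 3, Claybrook 6, Millford 9, Oakdale 7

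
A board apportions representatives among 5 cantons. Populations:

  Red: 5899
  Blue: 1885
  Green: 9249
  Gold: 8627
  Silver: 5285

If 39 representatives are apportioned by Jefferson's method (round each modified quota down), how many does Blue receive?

Standard divisor 30945/39 ≈ 793.462; standard quotas: Red 7.435, Blue 2.376, Green 11.657, Gold 10.873, Silver 6.661.
Rounding down gives 7, 2, 11, 10, 6 = 36 seats, so the divisor must be adjusted.
With modified divisor 750: modified quotas Red 7.865, Blue 2.513, Green 12.332, Gold 11.503, Silver 7.047.
Rounding down: Red 7, Blue 2, Green 12, Gold 11, Silver 7 (total 39).
Blue receives 2.

2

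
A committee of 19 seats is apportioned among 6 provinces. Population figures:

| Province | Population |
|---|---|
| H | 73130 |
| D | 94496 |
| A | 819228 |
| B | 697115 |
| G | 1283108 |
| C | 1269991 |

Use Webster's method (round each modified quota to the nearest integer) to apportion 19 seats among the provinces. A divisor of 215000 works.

With modified divisor 215000: modified quotas H 0.340, D 0.440, A 3.810, B 3.242, G 5.968, C 5.907.
Rounding to the nearest integer: H 0, D 0, A 4, B 3, G 6, C 6 (total 19).

H: 0; D: 0; A: 4; B: 3; G: 6; C: 6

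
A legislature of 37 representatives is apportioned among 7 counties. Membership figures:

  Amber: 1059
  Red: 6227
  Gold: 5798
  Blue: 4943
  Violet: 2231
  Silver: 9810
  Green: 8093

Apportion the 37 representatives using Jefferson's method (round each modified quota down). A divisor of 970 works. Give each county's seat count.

Amber 1, Red 6, Gold 5, Blue 5, Violet 2, Silver 10, Green 8

With modified divisor 970: modified quotas Amber 1.092, Red 6.420, Gold 5.977, Blue 5.096, Violet 2.300, Silver 10.113, Green 8.343.
Rounding down: Amber 1, Red 6, Gold 5, Blue 5, Violet 2, Silver 10, Green 8 (total 37).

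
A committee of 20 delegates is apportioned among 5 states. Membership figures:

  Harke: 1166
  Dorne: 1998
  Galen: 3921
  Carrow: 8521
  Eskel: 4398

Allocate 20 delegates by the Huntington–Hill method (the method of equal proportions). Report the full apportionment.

Harke=1; Dorne=2; Galen=4; Carrow=9; Eskel=4

With divisor 994: modified quotas Harke 1.173, Dorne 2.010, Galen 3.945, Carrow 8.572, Eskel 4.425.
Geometric-mean thresholds: Harke √(1·2)=1.414, Dorne √(2·3)=2.449, Galen √(3·4)=3.464, Carrow √(8·9)=8.485, Eskel √(4·5)=4.472.
Each quota rounded against its threshold gives Harke 1, Dorne 2, Galen 4, Carrow 9, Eskel 4 (total 20).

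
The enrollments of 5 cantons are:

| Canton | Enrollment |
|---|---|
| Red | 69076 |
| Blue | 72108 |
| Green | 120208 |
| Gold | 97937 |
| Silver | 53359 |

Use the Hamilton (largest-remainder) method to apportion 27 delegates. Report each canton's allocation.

Red 5, Blue 5, Green 8, Gold 6, Silver 3

The standard divisor is 412688/27 ≈ 15284.741.
Standard quotas: Red 4.5193, Blue 4.7176, Green 7.8646, Gold 6.4075, Silver 3.4910.
Lower quotas: Red 4, Blue 4, Green 7, Gold 6, Silver 3 (sum 24, leaving 3 seats).
Remainders in descending order: Green 0.8646, Blue 0.7176, Red 0.5193, Silver 0.4910, Gold 0.4075.
Largest remainders: Green, Blue, Red receive the extra seats.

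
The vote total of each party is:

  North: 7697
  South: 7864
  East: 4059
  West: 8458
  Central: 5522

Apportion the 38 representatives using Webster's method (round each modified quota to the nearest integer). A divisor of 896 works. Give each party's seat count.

North 9, South 9, East 5, West 9, Central 6

With modified divisor 896: modified quotas North 8.590, South 8.777, East 4.530, West 9.440, Central 6.163.
Rounding to the nearest integer: North 9, South 9, East 5, West 9, Central 6 (total 38).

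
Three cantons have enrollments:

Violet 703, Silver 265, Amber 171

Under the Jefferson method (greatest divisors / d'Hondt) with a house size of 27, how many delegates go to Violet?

Standard divisor 1139/27 ≈ 42.185; standard quotas: Violet 16.665, Silver 6.282, Amber 4.054.
Rounding down gives 16, 6, 4 = 26 seats, so the divisor must be adjusted.
With modified divisor 40: modified quotas Violet 17.575, Silver 6.625, Amber 4.275.
Rounding down: Violet 17, Silver 6, Amber 4 (total 27).
Violet receives 17.

17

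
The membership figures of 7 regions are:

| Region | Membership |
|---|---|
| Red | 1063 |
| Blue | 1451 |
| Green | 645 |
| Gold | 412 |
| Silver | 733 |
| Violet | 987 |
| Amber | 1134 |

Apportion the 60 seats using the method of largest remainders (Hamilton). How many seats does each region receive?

Red: 10; Blue: 13; Green: 6; Gold: 4; Silver: 7; Violet: 9; Amber: 11

The standard divisor is 6425/60 ≈ 107.083.
Standard quotas: Red 9.927, Blue 13.550, Green 6.023, Gold 3.847, Silver 6.845, Violet 9.217, Amber 10.590.
Lower quotas: Red 9, Blue 13, Green 6, Gold 3, Silver 6, Violet 9, Amber 10 (sum 56, leaving 4 seats).
Remainders in descending order: Red 0.927, Gold 0.847, Silver 0.845, Amber 0.590, Blue 0.550, Violet 0.217, Green 0.023.
The surplus seats go to Red, Gold, Silver, Amber.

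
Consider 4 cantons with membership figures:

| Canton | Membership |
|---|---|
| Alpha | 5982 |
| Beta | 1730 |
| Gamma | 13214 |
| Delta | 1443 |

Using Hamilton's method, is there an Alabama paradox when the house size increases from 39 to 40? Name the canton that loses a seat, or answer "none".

At 39 seats: Alpha 10, Beta 3, Gamma 23, Delta 3.
At 40 seats: Alpha 11, Beta 3, Gamma 24, Delta 2.
Delta drops from 3 to 2.

Delta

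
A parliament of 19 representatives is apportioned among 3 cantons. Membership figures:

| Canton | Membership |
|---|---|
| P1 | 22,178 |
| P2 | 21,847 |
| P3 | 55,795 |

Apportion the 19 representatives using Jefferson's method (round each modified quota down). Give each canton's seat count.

P1 4, P2 4, P3 11

Standard divisor 99820/19 ≈ 5253.684; standard quotas: P1 4.221, P2 4.158, P3 10.620.
Rounding down gives 4, 4, 10 = 18 seats, so the divisor must be adjusted.
With modified divisor 4900: modified quotas P1 4.526, P2 4.459, P3 11.387.
Rounding down: P1 4, P2 4, P3 11 (total 19).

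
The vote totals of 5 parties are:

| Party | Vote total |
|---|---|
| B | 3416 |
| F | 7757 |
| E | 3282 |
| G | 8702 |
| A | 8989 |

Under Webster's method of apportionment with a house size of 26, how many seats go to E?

3

Standard divisor 32146/26 ≈ 1236.385; standard quotas: B 2.763, F 6.274, E 2.655, G 7.038, A 7.270.
Rounding to the nearest integer gives B 3, F 6, E 3, G 7, A 7 — total 26, matching the house size, so no adjustment is needed.
E receives 3.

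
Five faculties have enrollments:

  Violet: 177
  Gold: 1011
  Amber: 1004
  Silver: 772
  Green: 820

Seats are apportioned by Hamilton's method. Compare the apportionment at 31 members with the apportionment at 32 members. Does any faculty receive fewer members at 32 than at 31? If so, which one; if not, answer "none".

Violet

At 31 seats: Violet 2, Gold 8, Amber 8, Silver 6, Green 7.
At 32 seats: Violet 1, Gold 9, Amber 8, Silver 7, Green 7.
Violet drops from 2 to 1.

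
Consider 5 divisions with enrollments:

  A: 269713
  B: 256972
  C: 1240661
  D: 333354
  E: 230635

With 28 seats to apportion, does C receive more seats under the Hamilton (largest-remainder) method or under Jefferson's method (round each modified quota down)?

Hamilton: A 3, B 3, C 15, D 4, E 3.
Jefferson: A 3, B 3, C 16, D 4, E 2.
C gets 15 under Hamilton and 16 under Jefferson.

Jefferson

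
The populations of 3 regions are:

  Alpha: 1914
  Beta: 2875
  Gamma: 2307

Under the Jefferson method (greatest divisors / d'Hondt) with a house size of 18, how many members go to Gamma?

Standard divisor 7096/18 ≈ 394.222; standard quotas: Alpha 4.855, Beta 7.293, Gamma 5.852.
Rounding down gives 4, 7, 5 = 16 seats, so the divisor must be adjusted.
With modified divisor 370: modified quotas Alpha 5.173, Beta 7.770, Gamma 6.235.
Rounding down: Alpha 5, Beta 7, Gamma 6 (total 18).
Gamma receives 6.

6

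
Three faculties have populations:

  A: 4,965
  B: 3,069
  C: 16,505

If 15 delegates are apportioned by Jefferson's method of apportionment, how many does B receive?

2

Standard divisor 24539/15 ≈ 1635.933; standard quotas: A 3.035, B 1.876, C 10.089.
Rounding down gives 3, 1, 10 = 14 seats, so the divisor must be adjusted.
With modified divisor 1517: modified quotas A 3.273, B 2.023, C 10.880.
Rounding down: A 3, B 2, C 10 (total 15).
B receives 2.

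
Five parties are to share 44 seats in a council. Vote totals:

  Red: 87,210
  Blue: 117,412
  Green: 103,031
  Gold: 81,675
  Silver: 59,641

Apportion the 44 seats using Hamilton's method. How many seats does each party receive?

Total 448969; standard divisor 448969/44 ≈ 10203.841.
Standard quotas: Red 8.5468, Blue 11.5066, Green 10.0973, Gold 8.0043, Silver 5.8450.
Lower quotas: Red 8, Blue 11, Green 10, Gold 8, Silver 5 (sum 42, leaving 2 seats).
Remainders in descending order: Silver 0.8450, Red 0.5468, Blue 0.5066, Green 0.0973, Gold 0.0043.
Largest remainders: Silver, Red receive the extra seats.

Red=9, Blue=11, Green=10, Gold=8, Silver=6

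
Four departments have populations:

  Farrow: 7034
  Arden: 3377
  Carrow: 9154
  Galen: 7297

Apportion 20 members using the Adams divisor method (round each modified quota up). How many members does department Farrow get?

Standard divisor 26862/20 ≈ 1343.1; standard quotas: Farrow 5.237, Arden 2.514, Carrow 6.816, Galen 5.433.
Rounding up gives 6, 3, 7, 6 = 22 seats, so the divisor must be adjusted.
With modified divisor 1500: modified quotas Farrow 4.689, Arden 2.251, Carrow 6.103, Galen 4.865.
Rounding up: Farrow 5, Arden 3, Carrow 7, Galen 5 (total 20).
Farrow receives 5.

5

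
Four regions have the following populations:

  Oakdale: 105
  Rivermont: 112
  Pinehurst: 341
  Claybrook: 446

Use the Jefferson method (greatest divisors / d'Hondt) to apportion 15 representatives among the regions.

Oakdale: 1; Rivermont: 1; Pinehurst: 6; Claybrook: 7

Standard divisor 1004/15 ≈ 66.933; standard quotas: Oakdale 1.569, Rivermont 1.673, Pinehurst 5.095, Claybrook 6.663.
Rounding down gives 1, 1, 5, 6 = 13 seats, so the divisor must be adjusted.
With modified divisor 56.58: modified quotas Oakdale 1.856, Rivermont 1.979, Pinehurst 6.027, Claybrook 7.883.
Rounding down: Oakdale 1, Rivermont 1, Pinehurst 6, Claybrook 7 (total 15).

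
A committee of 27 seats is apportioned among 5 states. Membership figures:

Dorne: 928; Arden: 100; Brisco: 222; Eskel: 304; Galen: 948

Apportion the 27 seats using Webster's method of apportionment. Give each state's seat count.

Standard divisor 2502/27 ≈ 92.667; standard quotas: Dorne 10.014, Arden 1.079, Brisco 2.396, Eskel 3.281, Galen 10.230.
Rounding to the nearest integer gives 10, 1, 2, 3, 10 = 26 seats, so the divisor must be adjusted.
With modified divisor 90: modified quotas Dorne 10.311, Arden 1.111, Brisco 2.467, Eskel 3.378, Galen 10.533.
Rounding to the nearest integer: Dorne 10, Arden 1, Brisco 2, Eskel 3, Galen 11 (total 27).

Dorne=10, Arden=1, Brisco=2, Eskel=3, Galen=11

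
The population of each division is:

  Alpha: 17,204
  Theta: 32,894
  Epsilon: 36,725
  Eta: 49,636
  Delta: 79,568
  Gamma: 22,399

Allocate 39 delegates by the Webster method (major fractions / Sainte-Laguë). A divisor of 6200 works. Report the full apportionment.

With modified divisor 6200: modified quotas Alpha 2.775, Theta 5.305, Epsilon 5.923, Eta 8.006, Delta 12.834, Gamma 3.613.
Rounding to the nearest integer: Alpha 3, Theta 5, Epsilon 6, Eta 8, Delta 13, Gamma 4 (total 39).

Alpha: 3, Theta: 5, Epsilon: 6, Eta: 8, Delta: 13, Gamma: 4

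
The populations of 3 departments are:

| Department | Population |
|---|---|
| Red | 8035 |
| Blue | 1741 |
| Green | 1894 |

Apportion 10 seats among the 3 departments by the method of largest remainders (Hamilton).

Standard divisor: 11670 ÷ 10 = 1167.
Standard quotas: Red 6.8852, Blue 1.4919, Green 1.6230.
Lower quotas: Red 6, Blue 1, Green 1 (sum 8, leaving 2 seats).
Remainders in descending order: Red 0.8852, Green 0.6230, Blue 0.4919.
Largest remainders: Red, Green receive the extra seats.

Red 7, Blue 1, Green 2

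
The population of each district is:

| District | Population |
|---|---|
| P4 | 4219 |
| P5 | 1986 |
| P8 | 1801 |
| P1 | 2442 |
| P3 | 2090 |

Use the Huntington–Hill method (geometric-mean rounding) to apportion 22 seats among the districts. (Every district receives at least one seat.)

With divisor 569: modified quotas P4 7.415, P5 3.490, P8 3.165, P1 4.292, P3 3.673.
Geometric-mean thresholds: P4 √(7·8)=7.483, P5 √(3·4)=3.464, P8 √(3·4)=3.464, P1 √(4·5)=4.472, P3 √(3·4)=3.464.
Each quota rounded against its threshold gives P4 7, P5 4, P8 3, P1 4, P3 4 (total 22).

P4 7, P5 4, P8 3, P1 4, P3 4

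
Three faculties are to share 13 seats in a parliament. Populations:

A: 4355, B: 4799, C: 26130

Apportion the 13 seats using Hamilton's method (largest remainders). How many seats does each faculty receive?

Standard divisor: 35284 ÷ 13 ≈ 2714.154.
Standard quotas: A 1.6046, B 1.7681, C 9.6273.
Lower quotas: A 1, B 1, C 9 (sum 11, leaving 2 seats).
Remainders in descending order: B 0.7681, C 0.6273, A 0.6046.
The surplus seats go to B, C.

A: 1, B: 2, C: 10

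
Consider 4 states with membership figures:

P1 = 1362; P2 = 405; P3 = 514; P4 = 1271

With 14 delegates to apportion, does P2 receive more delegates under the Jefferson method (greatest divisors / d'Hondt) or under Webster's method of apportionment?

Jefferson: P1 6, P2 1, P3 2, P4 5.
Webster: P1 5, P2 2, P3 2, P4 5.
P2 gets 1 under Jefferson and 2 under Webster.

Webster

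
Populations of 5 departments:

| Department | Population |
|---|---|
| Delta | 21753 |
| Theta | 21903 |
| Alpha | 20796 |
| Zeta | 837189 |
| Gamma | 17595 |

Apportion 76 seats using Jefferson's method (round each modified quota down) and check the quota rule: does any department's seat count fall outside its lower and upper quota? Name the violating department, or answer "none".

Standard quotas: Delta 1.798, Theta 1.811, Alpha 1.719, Zeta 69.217, Gamma 1.455.
Jefferson allocation: Delta 1, Theta 1, Alpha 1, Zeta 72, Gamma 1.
Zeta has quota 69.217 (lower 69, upper 70) but receives 72 — outside the quota interval.

Zeta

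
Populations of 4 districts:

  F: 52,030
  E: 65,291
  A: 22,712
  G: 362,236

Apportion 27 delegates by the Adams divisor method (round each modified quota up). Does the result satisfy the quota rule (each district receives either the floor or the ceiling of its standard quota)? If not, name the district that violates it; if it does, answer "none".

G

Standard quotas: F 2.797, E 3.510, A 1.221, G 19.472.
Adams allocation: F 3, E 4, A 2, G 18.
G has quota 19.472 (lower 19, upper 20) but receives 18 — outside the quota interval.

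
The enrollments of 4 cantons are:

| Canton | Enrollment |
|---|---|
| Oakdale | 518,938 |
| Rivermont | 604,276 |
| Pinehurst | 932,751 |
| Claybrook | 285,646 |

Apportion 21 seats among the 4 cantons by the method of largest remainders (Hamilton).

Standard divisor: 2341611 ÷ 21 ≈ 111505.286.
Standard quotas: Oakdale 4.6539, Rivermont 5.4193, Pinehurst 8.3651, Claybrook 2.5617.
Lower quotas: Oakdale 4, Rivermont 5, Pinehurst 8, Claybrook 2 (sum 19, leaving 2 seats).
Remainders in descending order: Oakdale 0.6539, Claybrook 0.5617, Rivermont 0.4193, Pinehurst 0.3651.
Largest remainders: Oakdale, Claybrook receive the extra seats.

Oakdale 5; Rivermont 5; Pinehurst 8; Claybrook 3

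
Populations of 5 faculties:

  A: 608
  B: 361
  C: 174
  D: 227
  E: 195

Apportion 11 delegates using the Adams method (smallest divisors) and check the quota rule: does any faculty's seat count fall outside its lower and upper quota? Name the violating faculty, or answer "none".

Standard quotas: A 4.273, B 2.537, C 1.223, D 1.596, E 1.371.
Adams allocation: A 4, B 2, C 1, D 2, E 2.
Every allocation lies between the lower and upper quota.

none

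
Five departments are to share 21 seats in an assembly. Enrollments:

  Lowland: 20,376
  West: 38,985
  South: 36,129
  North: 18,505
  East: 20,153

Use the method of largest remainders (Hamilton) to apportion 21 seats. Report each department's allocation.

Lowland 3, West 6, South 6, North 3, East 3

Total 134148; standard divisor 134148/21 = 6388.
Standard quotas: Lowland 3.1897, West 6.1028, South 5.6558, North 2.8968, East 3.1548.
Lower quotas: Lowland 3, West 6, South 5, North 2, East 3 (sum 19, leaving 2 seats).
Remainders in descending order: North 0.8968, South 0.6558, Lowland 0.1897, East 0.1548, West 0.1028.
The surplus seats go to North, South.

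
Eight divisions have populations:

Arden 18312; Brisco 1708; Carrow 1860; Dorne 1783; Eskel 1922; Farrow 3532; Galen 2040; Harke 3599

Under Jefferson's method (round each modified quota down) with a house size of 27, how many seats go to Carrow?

Standard divisor 34756/27 ≈ 1287.259; standard quotas: Arden 14.226, Brisco 1.327, Carrow 1.445, Dorne 1.385, Eskel 1.493, Farrow 2.744, Galen 1.585, Harke 2.796.
Rounding down gives 14, 1, 1, 1, 1, 2, 1, 2 = 23 seats, so the divisor must be adjusted.
With modified divisor 1100: modified quotas Arden 16.647, Brisco 1.553, Carrow 1.691, Dorne 1.621, Eskel 1.747, Farrow 3.211, Galen 1.855, Harke 3.272.
Rounding down: Arden 16, Brisco 1, Carrow 1, Dorne 1, Eskel 1, Farrow 3, Galen 1, Harke 3 (total 27).
Carrow receives 1.

1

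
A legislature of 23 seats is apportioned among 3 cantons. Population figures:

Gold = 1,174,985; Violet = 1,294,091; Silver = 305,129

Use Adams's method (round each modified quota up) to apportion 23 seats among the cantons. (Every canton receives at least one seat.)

Gold: 10, Violet: 10, Silver: 3

Standard divisor 2774205/23 ≈ 120617.609; standard quotas: Gold 9.741, Violet 10.729, Silver 2.530.
Rounding up gives 10, 11, 3 = 24 seats, so the divisor must be adjusted.
With modified divisor 130000: modified quotas Gold 9.038, Violet 9.955, Silver 2.347.
Rounding up: Gold 10, Violet 10, Silver 3 (total 23).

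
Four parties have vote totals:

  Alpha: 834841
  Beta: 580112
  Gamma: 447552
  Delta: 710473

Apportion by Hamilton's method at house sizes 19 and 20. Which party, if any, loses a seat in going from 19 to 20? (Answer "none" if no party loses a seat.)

Gamma

At 19 seats: Alpha 6, Beta 4, Gamma 4, Delta 5.
At 20 seats: Alpha 6, Beta 5, Gamma 3, Delta 6.
Gamma drops from 4 to 3.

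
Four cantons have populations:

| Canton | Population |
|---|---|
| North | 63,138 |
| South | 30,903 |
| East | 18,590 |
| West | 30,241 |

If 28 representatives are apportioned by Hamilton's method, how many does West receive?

6

Total 142872; standard divisor 142872/28 ≈ 5102.571.
Standard quotas: North 12.3738, South 6.0564, East 3.6433, West 5.9266.
Lower quotas: North 12, South 6, East 3, West 5 (sum 26, leaving 2 seats).
Remainders in descending order: West 0.9266, East 0.6433, North 0.3738, South 0.0564.
Largest remainders: West, East receive the extra seats.
West receives 6.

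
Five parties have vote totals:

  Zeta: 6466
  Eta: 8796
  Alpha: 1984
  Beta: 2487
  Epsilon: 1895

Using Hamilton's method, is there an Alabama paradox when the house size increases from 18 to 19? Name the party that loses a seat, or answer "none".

Epsilon

At 18 seats: Zeta 5, Eta 7, Alpha 2, Beta 2, Epsilon 2.
At 19 seats: Zeta 6, Eta 8, Alpha 2, Beta 2, Epsilon 1.
Epsilon drops from 2 to 1.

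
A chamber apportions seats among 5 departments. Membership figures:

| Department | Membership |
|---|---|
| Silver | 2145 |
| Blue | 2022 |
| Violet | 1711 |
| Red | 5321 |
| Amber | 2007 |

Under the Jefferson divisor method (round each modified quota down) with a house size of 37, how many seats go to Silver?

6

Standard divisor 13206/37 ≈ 356.919; standard quotas: Silver 6.010, Blue 5.665, Violet 4.794, Red 14.908, Amber 5.623.
Rounding down gives 6, 5, 4, 14, 5 = 34 seats, so the divisor must be adjusted.
With modified divisor 335.8: modified quotas Silver 6.388, Blue 6.021, Violet 5.095, Red 15.846, Amber 5.977.
Rounding down: Silver 6, Blue 6, Violet 5, Red 15, Amber 5 (total 37).
Silver receives 6.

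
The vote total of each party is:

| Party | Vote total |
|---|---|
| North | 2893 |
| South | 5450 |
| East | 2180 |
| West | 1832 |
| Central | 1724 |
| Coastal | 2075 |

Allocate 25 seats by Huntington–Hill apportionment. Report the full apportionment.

With divisor 645: modified quotas North 4.485, South 8.450, East 3.380, West 2.840, Central 2.673, Coastal 3.217.
Geometric-mean thresholds: North √(4·5)=4.472, South √(8·9)=8.485, East √(3·4)=3.464, West √(2·3)=2.449, Central √(2·3)=2.449, Coastal √(3·4)=3.464.
Each quota rounded against its threshold gives North 5, South 8, East 3, West 3, Central 3, Coastal 3 (total 25).

North 5, South 8, East 3, West 3, Central 3, Coastal 3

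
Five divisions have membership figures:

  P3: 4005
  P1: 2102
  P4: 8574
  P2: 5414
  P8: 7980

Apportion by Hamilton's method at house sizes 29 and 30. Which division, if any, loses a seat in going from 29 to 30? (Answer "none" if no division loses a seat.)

none

At 29 seats: P3 4, P1 2, P4 9, P2 6, P8 8.
At 30 seats: P3 4, P1 2, P4 9, P2 6, P8 9.
No division's allocation decreased.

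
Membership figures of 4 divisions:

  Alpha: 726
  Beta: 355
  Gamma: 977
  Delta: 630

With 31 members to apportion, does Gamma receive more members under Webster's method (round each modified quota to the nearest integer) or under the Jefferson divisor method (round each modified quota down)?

Jefferson

Webster: Alpha 9, Beta 4, Gamma 11, Delta 7.
Jefferson: Alpha 8, Beta 4, Gamma 12, Delta 7.
Gamma gets 11 under Webster and 12 under Jefferson.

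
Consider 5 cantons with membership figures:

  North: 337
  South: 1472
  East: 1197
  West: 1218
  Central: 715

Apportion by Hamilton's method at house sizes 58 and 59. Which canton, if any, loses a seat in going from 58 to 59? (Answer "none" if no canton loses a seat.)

Central

At 58 seats: North 4, South 17, East 14, West 14, Central 9.
At 59 seats: North 4, South 18, East 14, West 15, Central 8.
Central drops from 9 to 8.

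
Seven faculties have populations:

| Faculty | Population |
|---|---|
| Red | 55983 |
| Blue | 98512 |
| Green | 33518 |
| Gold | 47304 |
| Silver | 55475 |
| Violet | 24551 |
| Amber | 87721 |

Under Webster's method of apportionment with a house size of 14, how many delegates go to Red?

Standard divisor 403064/14 ≈ 28790.286; standard quotas: Red 1.945, Blue 3.422, Green 1.164, Gold 1.643, Silver 1.927, Violet 0.853, Amber 3.047.
Rounding to the nearest integer gives Red 2, Blue 3, Green 1, Gold 2, Silver 2, Violet 1, Amber 3 — total 14, matching the house size, so no adjustment is needed.
Red receives 2.

2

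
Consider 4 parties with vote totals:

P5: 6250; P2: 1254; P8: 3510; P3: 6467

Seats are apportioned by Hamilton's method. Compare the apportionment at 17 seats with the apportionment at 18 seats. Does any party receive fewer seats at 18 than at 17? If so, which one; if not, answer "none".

none

At 17 seats: P5 6, P2 1, P8 4, P3 6.
At 18 seats: P5 6, P2 1, P8 4, P3 7.
No party's allocation decreased.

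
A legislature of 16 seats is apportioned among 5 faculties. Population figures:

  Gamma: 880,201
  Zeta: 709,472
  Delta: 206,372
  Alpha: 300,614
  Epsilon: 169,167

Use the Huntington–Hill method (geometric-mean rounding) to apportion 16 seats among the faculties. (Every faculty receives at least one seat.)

Gamma=6, Zeta=5, Delta=2, Alpha=2, Epsilon=1

With divisor 140873: modified quotas Gamma 6.248, Zeta 5.036, Delta 1.465, Alpha 2.134, Epsilon 1.201.
Geometric-mean thresholds: Gamma √(6·7)=6.481, Zeta √(5·6)=5.477, Delta √(1·2)=1.414, Alpha √(2·3)=2.449, Epsilon √(1·2)=1.414.
Each quota rounded against its threshold gives Gamma 6, Zeta 5, Delta 2, Alpha 2, Epsilon 1 (total 16).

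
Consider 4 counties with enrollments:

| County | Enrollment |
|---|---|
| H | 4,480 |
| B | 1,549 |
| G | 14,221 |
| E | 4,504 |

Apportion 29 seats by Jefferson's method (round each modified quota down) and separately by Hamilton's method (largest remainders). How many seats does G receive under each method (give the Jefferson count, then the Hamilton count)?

Jefferson: H 5, B 1, G 18, E 5.
Hamilton: H 5, B 2, G 17, E 5.
G gets 18 under Jefferson and 17 under Hamilton.

18 and 17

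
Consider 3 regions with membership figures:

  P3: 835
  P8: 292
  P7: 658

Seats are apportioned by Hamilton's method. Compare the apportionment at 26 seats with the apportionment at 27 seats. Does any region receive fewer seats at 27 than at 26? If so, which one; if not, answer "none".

none

At 26 seats: P3 12, P8 4, P7 10.
At 27 seats: P3 13, P8 4, P7 10.
No region's allocation decreased.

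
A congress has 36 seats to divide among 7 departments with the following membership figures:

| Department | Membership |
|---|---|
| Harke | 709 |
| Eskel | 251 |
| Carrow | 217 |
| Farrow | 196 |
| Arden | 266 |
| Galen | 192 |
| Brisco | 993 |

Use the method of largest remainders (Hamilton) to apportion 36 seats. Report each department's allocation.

The standard divisor is 2824/36 ≈ 78.444.
Standard quotas: Harke 9.038, Eskel 3.200, Carrow 2.766, Farrow 2.499, Arden 3.391, Galen 2.448, Brisco 12.659.
Lower quotas: Harke 9, Eskel 3, Carrow 2, Farrow 2, Arden 3, Galen 2, Brisco 12 (sum 33, leaving 3 seats).
Remainders in descending order: Carrow 0.766, Brisco 0.659, Farrow 0.499, Galen 0.448, Arden 0.391, Eskel 0.200, Harke 0.038.
Largest remainders: Carrow, Brisco, Farrow receive the extra seats.

Harke=9, Eskel=3, Carrow=3, Farrow=3, Arden=3, Galen=2, Brisco=13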